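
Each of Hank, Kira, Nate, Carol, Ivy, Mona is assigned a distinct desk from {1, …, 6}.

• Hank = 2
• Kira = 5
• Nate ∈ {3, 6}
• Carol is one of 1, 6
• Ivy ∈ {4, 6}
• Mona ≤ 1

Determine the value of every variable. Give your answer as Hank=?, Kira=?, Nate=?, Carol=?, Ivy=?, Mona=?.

Hank=2, Kira=5, Nate=3, Carol=6, Ivy=4, Mona=1

Hank has just one choice, so Hank = 2.
Kira must be 5 (only option left).
Mona has just one choice, so Mona = 1. Eliminate 1 elsewhere: Carol.
Carol must be 6 (only option left). So Nate, Ivy can't be 6.
Ivy has just one choice, so Ivy = 4.
Nate's domain is down to {3}, so Nate = 3.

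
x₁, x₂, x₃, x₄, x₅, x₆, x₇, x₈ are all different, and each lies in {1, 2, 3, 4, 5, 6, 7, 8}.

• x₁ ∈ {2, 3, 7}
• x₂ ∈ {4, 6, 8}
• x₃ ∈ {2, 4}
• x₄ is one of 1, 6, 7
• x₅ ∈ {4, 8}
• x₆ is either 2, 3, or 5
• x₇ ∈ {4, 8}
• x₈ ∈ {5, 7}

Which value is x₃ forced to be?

The 8 variables draw from only 8 values {1, 2, 3, 4, 5, 6, 7, 8}, so each is used; only x₄ can be 1, hence x₄ = 1.
The 7 still-open variables draw from only 7 values {2, 3, 4, 5, 6, 7, 8}, so each is used; only x₂ can be 6, hence x₂ = 6.
The 2 variables x₅ and x₇ are confined to {4, 8}, which locks those values in; drop them from x₃.
So x₃ = 2.

2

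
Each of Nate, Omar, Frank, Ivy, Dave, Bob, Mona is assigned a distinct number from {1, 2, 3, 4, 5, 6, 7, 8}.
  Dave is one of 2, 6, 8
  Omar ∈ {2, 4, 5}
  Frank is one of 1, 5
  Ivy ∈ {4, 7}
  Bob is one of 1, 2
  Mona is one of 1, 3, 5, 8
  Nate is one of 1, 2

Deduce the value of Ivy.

7

The 2 variables Nate and Bob are confined to {1, 2}, which locks those values in; drop them from Omar, Frank, Dave, Mona.
Frank's domain is down to {5}, so Frank = 5. Eliminate 5 elsewhere: Omar, Mona.
Omar has just one choice, so Omar = 4. Eliminate 4 elsewhere: Ivy.
So Ivy = 7.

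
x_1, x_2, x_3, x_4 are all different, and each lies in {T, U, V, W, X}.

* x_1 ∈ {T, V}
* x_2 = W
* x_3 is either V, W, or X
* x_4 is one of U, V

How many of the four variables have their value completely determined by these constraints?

1

x_2 must be W (only option left). Strike W from x_3.
Determined: x_2=W. The other variables each still have more than one consistent value. That makes 1.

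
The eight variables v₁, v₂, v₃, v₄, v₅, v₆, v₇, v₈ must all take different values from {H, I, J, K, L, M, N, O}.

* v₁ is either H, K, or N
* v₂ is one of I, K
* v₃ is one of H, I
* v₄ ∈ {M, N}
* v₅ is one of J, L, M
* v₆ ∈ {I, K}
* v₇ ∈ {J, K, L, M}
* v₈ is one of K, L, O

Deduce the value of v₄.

M

The 8 variables together cover exactly {H, I, J, K, L, M, N, O} — 8 values for 8 variables — and O appears only in v₈'s list, so v₈ = O.
The 2 variables v₂ and v₆ are confined to {I, K}, which locks those values in; drop them from v₁, v₃, v₇.
v₃'s domain is down to {H}, so v₃ = H. So v₁ can't be H.
v₁ has just one choice, so v₁ = N. So v₄ can't be N.
So v₄ = M.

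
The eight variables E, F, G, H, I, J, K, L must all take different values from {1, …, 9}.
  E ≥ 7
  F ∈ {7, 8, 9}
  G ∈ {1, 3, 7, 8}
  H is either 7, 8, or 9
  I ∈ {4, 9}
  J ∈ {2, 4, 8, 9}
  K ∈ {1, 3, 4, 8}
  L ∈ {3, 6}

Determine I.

4

The 8 variables draw from only 8 values {1, 2, 3, 4, 6, 7, 8, 9}, so each is used; only J can be 2, hence J = 2.
Among the 7 still-open variables, 6 fits only L (and all 7 values in {1, 3, 4, 6, 7, 8, 9} must be used), so L = 6.
E, F, H share exactly the 3 values {7, 8, 9}; by pigeonhole those values go to them, so strike 7, 8, 9 from G, I, K.
So I = 4.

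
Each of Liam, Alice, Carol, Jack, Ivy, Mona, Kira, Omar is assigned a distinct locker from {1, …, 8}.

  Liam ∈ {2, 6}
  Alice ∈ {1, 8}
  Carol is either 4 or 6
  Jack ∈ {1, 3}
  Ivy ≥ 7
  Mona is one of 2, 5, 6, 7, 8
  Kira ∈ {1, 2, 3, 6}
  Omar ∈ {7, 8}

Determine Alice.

1

The 8 variables together cover exactly {1, 2, 3, 4, 5, 6, 7, 8} — 8 values for 8 variables — and 4 appears only in Carol's list, so Carol = 4.
The 7 still-open variables draw from only 7 values {1, 2, 3, 5, 6, 7, 8}, so each is used; only Mona can be 5, hence Mona = 5.
Ivy and Omar share exactly the 2 values {7, 8}; by pigeonhole those values go to them, so strike 7, 8 from Alice.
So Alice = 1.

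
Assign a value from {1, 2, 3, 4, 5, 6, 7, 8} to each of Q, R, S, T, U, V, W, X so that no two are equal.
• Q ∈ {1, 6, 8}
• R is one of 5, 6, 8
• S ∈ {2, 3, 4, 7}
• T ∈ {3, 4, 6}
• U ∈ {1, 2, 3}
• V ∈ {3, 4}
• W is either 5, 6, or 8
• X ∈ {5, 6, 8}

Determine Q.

The 8 variables draw from only 8 values {1, 2, 3, 4, 5, 6, 7, 8}, so each is used; only S can be 7, hence S = 7.
The 7 still-open variables together cover exactly {1, 2, 3, 4, 5, 6, 8} — 7 values for 7 variables — and 2 appears only in U's list, so U = 2.
Among the 6 still-open variables, 1 fits only Q (and all 6 values in {1, 3, 4, 5, 6, 8} must be used), so Q = 1.

1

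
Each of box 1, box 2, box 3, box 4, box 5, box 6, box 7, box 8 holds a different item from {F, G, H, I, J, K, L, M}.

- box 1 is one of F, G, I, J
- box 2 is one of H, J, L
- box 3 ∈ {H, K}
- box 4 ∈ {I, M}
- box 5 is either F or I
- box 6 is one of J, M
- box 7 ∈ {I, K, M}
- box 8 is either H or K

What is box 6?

The 8 variables draw from only 8 values {F, G, H, I, J, K, L, M}, so each is used; only box 1 can be G, hence box 1 = G.
The 7 still-open variables draw from only 7 values {F, H, I, J, K, L, M}, so each is used; only box 5 can be F, hence box 5 = F.
The 6 still-open variables together cover exactly {H, I, J, K, L, M} — 6 values for 6 variables — and L appears only in box 2's list, so box 2 = L.
Among the 5 still-open variables, J fits only box 6 (and all 5 values in {H, I, J, K, M} must be used), so box 6 = J.

J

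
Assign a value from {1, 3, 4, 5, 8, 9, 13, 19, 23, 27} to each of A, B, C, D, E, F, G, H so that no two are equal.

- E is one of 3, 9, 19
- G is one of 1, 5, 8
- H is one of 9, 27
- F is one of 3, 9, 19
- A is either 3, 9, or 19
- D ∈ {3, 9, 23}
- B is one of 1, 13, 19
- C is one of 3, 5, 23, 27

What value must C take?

The 3 variables A, E, F are confined to {3, 9, 19}, which locks those values in; drop them from B, C, D, H.
D must be 23 (only option left). Strike 23 from C.
H must be 27 (only option left). Eliminate 27 elsewhere: C.
So C = 5.

5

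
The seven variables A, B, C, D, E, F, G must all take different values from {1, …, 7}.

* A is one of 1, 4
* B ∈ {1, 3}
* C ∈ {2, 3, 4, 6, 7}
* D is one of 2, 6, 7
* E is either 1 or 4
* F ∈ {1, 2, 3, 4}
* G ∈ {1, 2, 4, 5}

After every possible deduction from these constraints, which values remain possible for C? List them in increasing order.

6, 7

The 7 variables together cover exactly {1, 2, 3, 4, 5, 6, 7} — 7 values for 7 variables — and 5 appears only in G's list, so G = 5.
A and E between them cover only {1, 4} — a naked pair. Remove those values from B, C, F.
B has just one choice, so B = 3. So C, F can't be 3.
F has just one choice, so F = 2. Strike 2 from C, D.
No further eliminations apply; C can still be any of 6, 7.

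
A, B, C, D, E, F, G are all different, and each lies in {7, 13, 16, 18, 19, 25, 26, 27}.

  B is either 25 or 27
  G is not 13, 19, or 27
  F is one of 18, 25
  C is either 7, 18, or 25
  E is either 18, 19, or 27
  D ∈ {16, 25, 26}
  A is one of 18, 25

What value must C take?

7

Among the 7 variables, 19 fits only E (and all 7 values in {7, 16, 18, 19, 25, 26, 27} must be used), so E = 19.
The 6 still-open variables together cover exactly {7, 16, 18, 25, 26, 27} — 6 values for 6 variables — and 27 appears only in B's list, so B = 27.
A and F between them cover only {18, 25} — a naked pair. Remove those values from C, D, G.
So C = 7.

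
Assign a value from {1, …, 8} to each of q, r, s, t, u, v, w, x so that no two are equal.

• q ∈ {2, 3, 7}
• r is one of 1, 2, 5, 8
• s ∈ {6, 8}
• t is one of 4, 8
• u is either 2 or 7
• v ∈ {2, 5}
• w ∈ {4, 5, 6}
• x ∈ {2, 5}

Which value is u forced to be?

7

The 8 variables draw from only 8 values {1, 2, 3, 4, 5, 6, 7, 8}, so each is used; only r can be 1, hence r = 1.
Among the 7 still-open variables, 3 fits only q (and all 7 values in {2, 3, 4, 5, 6, 7, 8} must be used), so q = 3.
The 6 still-open variables draw from only 6 values {2, 4, 5, 6, 7, 8}, so each is used; only u can be 7, hence u = 7.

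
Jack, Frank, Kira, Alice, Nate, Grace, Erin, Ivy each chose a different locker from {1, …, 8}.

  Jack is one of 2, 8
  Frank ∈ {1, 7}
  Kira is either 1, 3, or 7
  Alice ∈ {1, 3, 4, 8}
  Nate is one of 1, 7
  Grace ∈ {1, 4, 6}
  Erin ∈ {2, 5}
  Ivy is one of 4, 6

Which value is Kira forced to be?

3

The 8 variables draw from only 8 values {1, 2, 3, 4, 5, 6, 7, 8}, so each is used; only Erin can be 5, hence Erin = 5.
Among the 7 still-open variables, 2 fits only Jack (and all 7 values in {1, 2, 3, 4, 6, 7, 8} must be used), so Jack = 2.
The 6 still-open variables together cover exactly {1, 3, 4, 6, 7, 8} — 6 values for 6 variables — and 8 appears only in Alice's list, so Alice = 8.
Among the 5 still-open variables, 3 fits only Kira (and all 5 values in {1, 3, 4, 6, 7} must be used), so Kira = 3.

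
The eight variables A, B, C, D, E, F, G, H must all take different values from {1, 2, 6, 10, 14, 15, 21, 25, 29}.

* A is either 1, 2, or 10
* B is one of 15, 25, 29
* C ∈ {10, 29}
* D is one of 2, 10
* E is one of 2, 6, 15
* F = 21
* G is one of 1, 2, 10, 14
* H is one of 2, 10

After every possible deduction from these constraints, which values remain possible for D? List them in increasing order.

2, 10

F must be 21 (only option left).
The 2 variables D and H are confined to {2, 10}, which locks those values in; drop them from A, C, E, G.
That leaves A = 1. So G can't be 1.
C must be 29 (only option left). So B can't be 29.
G must be 14 (only option left).
No further eliminations apply; D can still be any of 2, 10.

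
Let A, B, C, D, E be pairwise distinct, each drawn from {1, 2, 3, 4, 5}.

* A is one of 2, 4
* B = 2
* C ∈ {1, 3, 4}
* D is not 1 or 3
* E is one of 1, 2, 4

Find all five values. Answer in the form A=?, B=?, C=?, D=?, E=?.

A=4, B=2, C=3, D=5, E=1

B must be 2 (only option left). Eliminate 2 elsewhere: A, D, E.
A has just one choice, so A = 4. So C, D, E can't be 4.
D's domain is down to {5}, so D = 5.
That leaves E = 1. Eliminate 1 elsewhere: C.
C must be 3 (only option left).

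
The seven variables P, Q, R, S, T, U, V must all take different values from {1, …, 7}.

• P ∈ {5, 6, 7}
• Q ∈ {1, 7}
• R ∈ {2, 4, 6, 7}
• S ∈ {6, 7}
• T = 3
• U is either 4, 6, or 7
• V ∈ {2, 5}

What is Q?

1

T has just one choice, so T = 3.
The 6 still-open variables together cover exactly {1, 2, 4, 5, 6, 7} — 6 values for 6 variables — and 1 appears only in Q's list, so Q = 1.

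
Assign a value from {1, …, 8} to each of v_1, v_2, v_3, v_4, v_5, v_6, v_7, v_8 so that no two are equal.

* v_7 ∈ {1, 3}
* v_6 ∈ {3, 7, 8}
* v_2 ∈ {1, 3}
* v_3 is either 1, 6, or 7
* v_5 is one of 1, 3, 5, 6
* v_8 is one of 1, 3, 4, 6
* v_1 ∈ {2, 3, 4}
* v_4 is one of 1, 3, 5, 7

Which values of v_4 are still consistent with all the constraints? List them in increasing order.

5, 7

The 8 variables draw from only 8 values {1, 2, 3, 4, 5, 6, 7, 8}, so each is used; only v_1 can be 2, hence v_1 = 2.
Among the 7 still-open variables, 4 fits only v_8 (and all 7 values in {1, 3, 4, 5, 6, 7, 8} must be used), so v_8 = 4.
Among the 6 still-open variables, 8 fits only v_6 (and all 6 values in {1, 3, 5, 6, 7, 8} must be used), so v_6 = 8.
The 2 variables v_2 and v_7 are confined to {1, 3}, which locks those values in; drop them from v_3, v_4, v_5.
No further eliminations apply; v_4 can still be any of 5, 7.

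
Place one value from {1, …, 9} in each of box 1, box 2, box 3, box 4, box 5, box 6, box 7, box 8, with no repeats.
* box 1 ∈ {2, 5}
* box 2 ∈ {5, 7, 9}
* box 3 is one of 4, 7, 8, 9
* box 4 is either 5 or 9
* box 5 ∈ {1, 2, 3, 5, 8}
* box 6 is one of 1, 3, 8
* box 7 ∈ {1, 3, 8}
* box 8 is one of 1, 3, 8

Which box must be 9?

box 4

The 8 variables draw from only 8 values {1, 2, 3, 4, 5, 7, 8, 9}, so each is used; only box 3 can be 4, hence box 3 = 4.
Among the 7 still-open variables, 7 fits only box 2 (and all 7 values in {1, 2, 3, 5, 7, 8, 9} must be used), so box 2 = 7.
Among the 6 still-open variables, 9 fits only box 4 (and all 6 values in {1, 2, 3, 5, 8, 9} must be used), so box 4 = 9.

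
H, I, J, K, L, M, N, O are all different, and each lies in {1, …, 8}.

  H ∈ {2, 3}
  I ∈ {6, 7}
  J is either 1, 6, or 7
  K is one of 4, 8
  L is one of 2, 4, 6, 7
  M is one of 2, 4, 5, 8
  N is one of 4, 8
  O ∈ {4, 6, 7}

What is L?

The 8 variables together cover exactly {1, 2, 3, 4, 5, 6, 7, 8} — 8 values for 8 variables — and 1 appears only in J's list, so J = 1.
Among the 7 still-open variables, 3 fits only H (and all 7 values in {2, 3, 4, 5, 6, 7, 8} must be used), so H = 3.
Among the 6 still-open variables, 5 fits only M (and all 6 values in {2, 4, 5, 6, 7, 8} must be used), so M = 5.
The 5 still-open variables together cover exactly {2, 4, 6, 7, 8} — 5 values for 5 variables — and 2 appears only in L's list, so L = 2.

2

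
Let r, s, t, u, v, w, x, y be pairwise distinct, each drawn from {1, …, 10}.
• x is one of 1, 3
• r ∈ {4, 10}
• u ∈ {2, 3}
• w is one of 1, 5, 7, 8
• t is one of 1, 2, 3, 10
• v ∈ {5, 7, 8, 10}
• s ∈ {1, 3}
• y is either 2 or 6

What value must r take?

4

s and x between them cover only {1, 3} — a naked pair. Remove those values from t, u, w.
u's domain is down to {2}, so u = 2. Strike 2 from t, y.
y has just one choice, so y = 6.
t must be 10 (only option left). So r, v can't be 10.
So r = 4.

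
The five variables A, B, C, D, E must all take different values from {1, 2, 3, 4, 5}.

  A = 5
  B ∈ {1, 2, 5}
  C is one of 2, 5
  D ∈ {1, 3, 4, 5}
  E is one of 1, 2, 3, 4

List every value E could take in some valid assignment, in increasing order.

A's domain is down to {5}, so A = 5. Eliminate 5 elsewhere: B, C, D.
C must be 2 (only option left). Eliminate 2 elsewhere: B, E.
B must be 1 (only option left). Eliminate 1 elsewhere: D, E.
No further eliminations apply; E can still be any of 3, 4.

3, 4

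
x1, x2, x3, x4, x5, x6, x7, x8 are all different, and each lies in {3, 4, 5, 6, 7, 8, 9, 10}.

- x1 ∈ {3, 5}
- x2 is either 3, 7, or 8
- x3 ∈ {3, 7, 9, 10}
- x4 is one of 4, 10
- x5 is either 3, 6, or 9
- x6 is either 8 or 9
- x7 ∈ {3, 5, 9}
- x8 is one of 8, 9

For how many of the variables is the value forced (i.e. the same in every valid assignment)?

4

The 8 variables together cover exactly {3, 4, 5, 6, 7, 8, 9, 10} — 8 values for 8 variables — and 4 appears only in x4's list, so x4 = 4.
The 7 still-open variables together cover exactly {3, 5, 6, 7, 8, 9, 10} — 7 values for 7 variables — and 6 appears only in x5's list, so x5 = 6.
The 6 still-open variables together cover exactly {3, 5, 7, 8, 9, 10} — 6 values for 6 variables — and 10 appears only in x3's list, so x3 = 10.
The 5 still-open variables together cover exactly {3, 5, 7, 8, 9} — 5 values for 5 variables — and 7 appears only in x2's list, so x2 = 7.
x6 and x8 share exactly the 2 values {8, 9}; by pigeonhole those values go to them, so strike 8, 9 from x7.
Determined: x2=7, x3=10, x4=4, x5=6. The other variables each still have more than one consistent value. That makes 4.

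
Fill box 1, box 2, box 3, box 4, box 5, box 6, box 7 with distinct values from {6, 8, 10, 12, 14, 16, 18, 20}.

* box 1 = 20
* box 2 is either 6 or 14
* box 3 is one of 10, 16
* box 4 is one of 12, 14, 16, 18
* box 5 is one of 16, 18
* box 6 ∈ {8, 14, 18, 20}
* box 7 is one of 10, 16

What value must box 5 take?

18

box 1 must be 20 (only option left). Remove 20 from box 6.
box 3 and box 7 between them cover only {10, 16} — a naked pair. Remove those values from box 4, box 5.
So box 5 = 18.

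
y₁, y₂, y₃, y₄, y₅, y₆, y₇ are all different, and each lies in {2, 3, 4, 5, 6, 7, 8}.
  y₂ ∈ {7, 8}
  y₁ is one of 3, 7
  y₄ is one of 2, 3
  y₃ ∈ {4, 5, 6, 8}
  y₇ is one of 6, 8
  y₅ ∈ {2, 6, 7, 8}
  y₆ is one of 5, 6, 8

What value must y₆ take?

5

The 7 variables together cover exactly {2, 3, 4, 5, 6, 7, 8} — 7 values for 7 variables — and 4 appears only in y₃'s list, so y₃ = 4.
The 6 still-open variables together cover exactly {2, 3, 5, 6, 7, 8} — 6 values for 6 variables — and 5 appears only in y₆'s list, so y₆ = 5.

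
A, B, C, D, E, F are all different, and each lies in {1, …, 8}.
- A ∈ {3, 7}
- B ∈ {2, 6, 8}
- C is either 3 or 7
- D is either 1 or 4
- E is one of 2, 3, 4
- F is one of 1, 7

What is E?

2

The 2 variables A and C are confined to {3, 7}, which locks those values in; drop them from E, F.
F has just one choice, so F = 1. Strike 1 from D.
D's domain is down to {4}, so D = 4. Eliminate 4 elsewhere: E.
So E = 2.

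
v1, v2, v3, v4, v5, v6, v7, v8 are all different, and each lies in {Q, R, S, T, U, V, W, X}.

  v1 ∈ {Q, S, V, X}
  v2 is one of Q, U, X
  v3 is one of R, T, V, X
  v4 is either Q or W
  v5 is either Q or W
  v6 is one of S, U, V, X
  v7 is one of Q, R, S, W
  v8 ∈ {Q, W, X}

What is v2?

U

The 8 variables together cover exactly {Q, R, S, T, U, V, W, X} — 8 values for 8 variables — and T appears only in v3's list, so v3 = T.
The 7 still-open variables together cover exactly {Q, R, S, U, V, W, X} — 7 values for 7 variables — and R appears only in v7's list, so v7 = R.
v4 and v5 share exactly the 2 values {Q, W}; by pigeonhole those values go to them, so strike Q, W from v1, v2, v8.
That leaves v8 = X. Strike X from v1, v2, v6.
So v2 = U.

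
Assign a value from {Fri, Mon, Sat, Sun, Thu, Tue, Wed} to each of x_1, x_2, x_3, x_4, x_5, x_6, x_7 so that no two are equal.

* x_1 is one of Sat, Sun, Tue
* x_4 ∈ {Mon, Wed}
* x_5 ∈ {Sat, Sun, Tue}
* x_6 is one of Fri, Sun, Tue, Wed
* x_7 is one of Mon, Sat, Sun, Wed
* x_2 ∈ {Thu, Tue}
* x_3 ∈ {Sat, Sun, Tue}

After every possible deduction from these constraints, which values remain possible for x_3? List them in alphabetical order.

Among the 7 variables, Fri fits only x_6 (and all 7 values in {Fri, Mon, Sat, Sun, Thu, Tue, Wed} must be used), so x_6 = Fri.
The 6 still-open variables draw from only 6 values {Mon, Sat, Sun, Thu, Tue, Wed}, so each is used; only x_2 can be Thu, hence x_2 = Thu.
x_1, x_3, x_5 share exactly the 3 values {Sat, Sun, Tue}; by pigeonhole those values go to them, so strike Sat, Sun, Tue from x_7.
No further eliminations apply; x_3 can still be any of Sat, Sun, Tue.

Sat, Sun, Tue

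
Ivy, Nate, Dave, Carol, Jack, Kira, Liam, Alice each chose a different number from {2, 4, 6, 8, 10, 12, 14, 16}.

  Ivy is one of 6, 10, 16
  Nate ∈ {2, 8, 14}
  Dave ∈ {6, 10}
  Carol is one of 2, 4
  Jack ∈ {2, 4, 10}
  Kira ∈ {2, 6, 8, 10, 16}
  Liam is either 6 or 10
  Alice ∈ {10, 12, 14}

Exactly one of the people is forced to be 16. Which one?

Ivy

The 8 variables together cover exactly {2, 4, 6, 8, 10, 12, 14, 16} — 8 values for 8 variables — and 12 appears only in Alice's list, so Alice = 12.
The 7 still-open variables together cover exactly {2, 4, 6, 8, 10, 14, 16} — 7 values for 7 variables — and 14 appears only in Nate's list, so Nate = 14.
The 6 still-open variables together cover exactly {2, 4, 6, 8, 10, 16} — 6 values for 6 variables — and 8 appears only in Kira's list, so Kira = 8.
The 5 still-open variables draw from only 5 values {2, 4, 6, 10, 16}, so each is used; only Ivy can be 16, hence Ivy = 16.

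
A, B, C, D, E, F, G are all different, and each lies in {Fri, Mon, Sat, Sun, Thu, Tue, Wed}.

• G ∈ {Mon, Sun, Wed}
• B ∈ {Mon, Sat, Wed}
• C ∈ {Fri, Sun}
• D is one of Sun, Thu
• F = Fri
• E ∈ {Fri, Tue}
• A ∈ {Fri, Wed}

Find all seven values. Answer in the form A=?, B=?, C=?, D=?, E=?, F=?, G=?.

A=Wed, B=Sat, C=Sun, D=Thu, E=Tue, F=Fri, G=Mon

F's domain is down to {Fri}, so F = Fri. So A, C, E can't be Fri.
A has just one choice, so A = Wed. Remove Wed from B, G.
C's domain is down to {Sun}, so C = Sun. So D, G can't be Sun.
D has just one choice, so D = Thu.
E must be Tue (only option left).
G must be Mon (only option left). Eliminate Mon elsewhere: B.
B must be Sat (only option left).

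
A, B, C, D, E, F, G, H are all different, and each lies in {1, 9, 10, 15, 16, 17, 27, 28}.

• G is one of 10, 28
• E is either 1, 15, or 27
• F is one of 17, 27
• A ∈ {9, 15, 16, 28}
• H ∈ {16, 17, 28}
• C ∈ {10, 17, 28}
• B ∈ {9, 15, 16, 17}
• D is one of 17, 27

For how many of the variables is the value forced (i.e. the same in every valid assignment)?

2

Among the 8 variables, 1 fits only E (and all 8 values in {1, 9, 10, 15, 16, 17, 27, 28} must be used), so E = 1.
The 2 variables D and F are confined to {17, 27}, which locks those values in; drop them from B, C, H.
C and G between them cover only {10, 28} — a naked pair. Remove those values from A, H.
H must be 16 (only option left). Remove 16 from A, B.
Determined: E=1, H=16. The other variables each still have more than one consistent value. That makes 2.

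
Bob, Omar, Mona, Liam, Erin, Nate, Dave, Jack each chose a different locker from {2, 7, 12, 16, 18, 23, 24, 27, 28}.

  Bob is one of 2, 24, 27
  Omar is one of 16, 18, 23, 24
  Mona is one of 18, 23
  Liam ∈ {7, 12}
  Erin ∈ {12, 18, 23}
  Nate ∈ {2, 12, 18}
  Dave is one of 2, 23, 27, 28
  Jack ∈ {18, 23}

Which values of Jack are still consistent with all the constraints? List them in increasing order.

Mona and Jack share exactly the 2 values {18, 23}; by pigeonhole those values go to them, so strike 18, 23 from Omar, Erin, Nate, Dave.
Erin has just one choice, so Erin = 12. Strike 12 from Liam, Nate.
That leaves Nate = 2. Strike 2 from Bob, Dave.
That leaves Liam = 7.
No further eliminations apply; Jack can still be any of 18, 23.

18, 23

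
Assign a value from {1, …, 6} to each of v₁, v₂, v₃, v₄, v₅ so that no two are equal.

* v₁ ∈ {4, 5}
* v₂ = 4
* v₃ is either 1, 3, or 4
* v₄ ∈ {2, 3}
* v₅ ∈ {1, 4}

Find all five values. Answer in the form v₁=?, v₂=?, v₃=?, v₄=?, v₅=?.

v₂'s domain is down to {4}, so v₂ = 4. Strike 4 from v₁, v₃, v₅.
v₅'s domain is down to {1}, so v₅ = 1. Strike 1 from v₃.
That leaves v₁ = 5.
That leaves v₃ = 3. Remove 3 from v₄.
v₄ must be 2 (only option left).

v₁=5, v₂=4, v₃=3, v₄=2, v₅=1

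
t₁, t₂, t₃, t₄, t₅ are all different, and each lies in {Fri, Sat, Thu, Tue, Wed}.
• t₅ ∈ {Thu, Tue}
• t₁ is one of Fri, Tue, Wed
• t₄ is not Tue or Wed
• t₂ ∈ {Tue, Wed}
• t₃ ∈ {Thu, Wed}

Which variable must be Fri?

Among the 5 variables, Sat fits only t₄ (and all 5 values in {Fri, Sat, Thu, Tue, Wed} must be used), so t₄ = Sat.
The 4 still-open variables draw from only 4 values {Fri, Thu, Tue, Wed}, so each is used; only t₁ can be Fri, hence t₁ = Fri.

t₁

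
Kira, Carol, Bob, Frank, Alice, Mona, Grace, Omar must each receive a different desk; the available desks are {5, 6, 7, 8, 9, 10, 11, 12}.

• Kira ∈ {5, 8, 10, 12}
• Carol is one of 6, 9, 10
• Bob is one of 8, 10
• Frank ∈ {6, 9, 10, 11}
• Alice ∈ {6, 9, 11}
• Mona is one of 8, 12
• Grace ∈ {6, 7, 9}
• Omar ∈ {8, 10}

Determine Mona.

Among the 8 variables, 5 fits only Kira (and all 8 values in {5, 6, 7, 8, 9, 10, 11, 12} must be used), so Kira = 5.
The 7 still-open variables together cover exactly {6, 7, 8, 9, 10, 11, 12} — 7 values for 7 variables — and 7 appears only in Grace's list, so Grace = 7.
Among the 6 still-open variables, 12 fits only Mona (and all 6 values in {6, 8, 9, 10, 11, 12} must be used), so Mona = 12.

12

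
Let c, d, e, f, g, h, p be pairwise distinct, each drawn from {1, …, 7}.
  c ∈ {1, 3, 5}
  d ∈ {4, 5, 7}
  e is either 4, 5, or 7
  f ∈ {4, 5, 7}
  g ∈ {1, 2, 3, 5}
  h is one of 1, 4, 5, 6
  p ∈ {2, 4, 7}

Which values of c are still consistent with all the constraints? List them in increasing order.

1, 3

Among the 7 variables, 6 fits only h (and all 7 values in {1, 2, 3, 4, 5, 6, 7} must be used), so h = 6.
d, e, f share exactly the 3 values {4, 5, 7}; by pigeonhole those values go to them, so strike 4, 5, 7 from c, g, p.
p has just one choice, so p = 2. Remove 2 from g.
No further eliminations apply; c can still be any of 1, 3.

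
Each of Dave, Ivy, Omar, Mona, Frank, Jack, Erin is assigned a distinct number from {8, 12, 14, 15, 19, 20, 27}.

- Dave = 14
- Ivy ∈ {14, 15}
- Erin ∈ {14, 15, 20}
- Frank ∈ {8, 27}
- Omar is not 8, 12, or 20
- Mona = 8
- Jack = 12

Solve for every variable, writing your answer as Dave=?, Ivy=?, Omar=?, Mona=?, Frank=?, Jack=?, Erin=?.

Dave must be 14 (only option left). So Ivy, Omar, Erin can't be 14.
Ivy's domain is down to {15}, so Ivy = 15. So Omar, Erin can't be 15.
Mona's domain is down to {8}, so Mona = 8. So Frank can't be 8.
Frank has just one choice, so Frank = 27. So Omar can't be 27.
Jack must be 12 (only option left).
Erin must be 20 (only option left).
Omar has just one choice, so Omar = 19.

Dave=14, Ivy=15, Omar=19, Mona=8, Frank=27, Jack=12, Erin=20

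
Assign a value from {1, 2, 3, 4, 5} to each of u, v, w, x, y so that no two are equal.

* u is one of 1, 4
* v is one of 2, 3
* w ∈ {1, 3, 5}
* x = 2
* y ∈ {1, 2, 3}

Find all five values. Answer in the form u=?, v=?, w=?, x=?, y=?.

x must be 2 (only option left). Remove 2 from v, y.
v's domain is down to {3}, so v = 3. Strike 3 from w, y.
y has just one choice, so y = 1. So u, w can't be 1.
That leaves u = 4.
w must be 5 (only option left).

u=4, v=3, w=5, x=2, y=1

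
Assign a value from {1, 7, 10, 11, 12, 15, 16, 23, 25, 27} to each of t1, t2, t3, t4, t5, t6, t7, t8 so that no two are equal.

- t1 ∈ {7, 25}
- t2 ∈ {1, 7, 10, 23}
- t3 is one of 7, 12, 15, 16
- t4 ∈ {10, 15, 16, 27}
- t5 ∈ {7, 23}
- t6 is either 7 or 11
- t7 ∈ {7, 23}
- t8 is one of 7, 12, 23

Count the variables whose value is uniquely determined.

3

t5 and t7 share exactly the 2 values {7, 23}; by pigeonhole those values go to them, so strike 7, 23 from t1, t2, t3, t6, t8.
t1 has just one choice, so t1 = 25.
t6 has just one choice, so t6 = 11.
That leaves t8 = 12. Strike 12 from t3.
Determined: t1=25, t6=11, t8=12. The other variables each still have more than one consistent value. That makes 3.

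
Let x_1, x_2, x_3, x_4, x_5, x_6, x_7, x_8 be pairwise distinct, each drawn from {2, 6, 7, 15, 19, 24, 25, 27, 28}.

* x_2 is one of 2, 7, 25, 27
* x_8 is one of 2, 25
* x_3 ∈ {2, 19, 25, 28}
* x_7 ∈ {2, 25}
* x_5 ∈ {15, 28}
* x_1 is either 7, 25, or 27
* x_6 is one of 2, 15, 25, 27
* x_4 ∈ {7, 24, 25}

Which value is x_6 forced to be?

15

The 8 variables draw from only 8 values {2, 7, 15, 19, 24, 25, 27, 28}, so each is used; only x_3 can be 19, hence x_3 = 19.
The 7 still-open variables together cover exactly {2, 7, 15, 24, 25, 27, 28} — 7 values for 7 variables — and 24 appears only in x_4's list, so x_4 = 24.
The 6 still-open variables draw from only 6 values {2, 7, 15, 25, 27, 28}, so each is used; only x_5 can be 28, hence x_5 = 28.
The 5 still-open variables draw from only 5 values {2, 7, 15, 25, 27}, so each is used; only x_6 can be 15, hence x_6 = 15.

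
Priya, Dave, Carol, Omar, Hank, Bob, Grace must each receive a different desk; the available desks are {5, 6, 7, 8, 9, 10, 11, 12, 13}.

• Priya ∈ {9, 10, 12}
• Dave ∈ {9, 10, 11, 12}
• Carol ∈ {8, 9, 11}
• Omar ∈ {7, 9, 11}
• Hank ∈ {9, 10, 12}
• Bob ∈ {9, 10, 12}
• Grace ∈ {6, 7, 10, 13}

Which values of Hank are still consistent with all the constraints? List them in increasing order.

Priya, Hank, Bob share exactly the 3 values {9, 10, 12}; by pigeonhole those values go to them, so strike 9, 10, 12 from Dave, Carol, Omar, Grace.
Dave's domain is down to {11}, so Dave = 11. Eliminate 11 elsewhere: Carol, Omar.
That leaves Carol = 8.
Omar must be 7 (only option left). Eliminate 7 elsewhere: Grace.
No further eliminations apply; Hank can still be any of 9, 10, 12.

9, 10, 12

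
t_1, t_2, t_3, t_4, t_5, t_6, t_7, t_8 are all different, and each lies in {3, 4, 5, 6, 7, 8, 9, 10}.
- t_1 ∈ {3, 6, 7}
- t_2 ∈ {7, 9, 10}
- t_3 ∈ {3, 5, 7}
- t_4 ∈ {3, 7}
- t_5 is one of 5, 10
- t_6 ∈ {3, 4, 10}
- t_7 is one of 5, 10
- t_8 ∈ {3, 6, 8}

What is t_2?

Among the 8 variables, 4 fits only t_6 (and all 8 values in {3, 4, 5, 6, 7, 8, 9, 10} must be used), so t_6 = 4.
The 7 still-open variables together cover exactly {3, 5, 6, 7, 8, 9, 10} — 7 values for 7 variables — and 8 appears only in t_8's list, so t_8 = 8.
Among the 6 still-open variables, 6 fits only t_1 (and all 6 values in {3, 5, 6, 7, 9, 10} must be used), so t_1 = 6.
The 5 still-open variables together cover exactly {3, 5, 7, 9, 10} — 5 values for 5 variables — and 9 appears only in t_2's list, so t_2 = 9.

9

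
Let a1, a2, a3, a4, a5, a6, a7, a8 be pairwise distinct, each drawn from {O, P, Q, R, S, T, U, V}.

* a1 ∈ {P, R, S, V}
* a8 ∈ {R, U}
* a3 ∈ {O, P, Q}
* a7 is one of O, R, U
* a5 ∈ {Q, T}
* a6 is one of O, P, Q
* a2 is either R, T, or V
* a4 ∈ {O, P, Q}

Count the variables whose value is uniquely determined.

3

The 8 variables together cover exactly {O, P, Q, R, S, T, U, V} — 8 values for 8 variables — and S appears only in a1's list, so a1 = S.
Among the 7 still-open variables, V fits only a2 (and all 7 values in {O, P, Q, R, T, U, V} must be used), so a2 = V.
The 6 still-open variables draw from only 6 values {O, P, Q, R, T, U}, so each is used; only a5 can be T, hence a5 = T.
The 3 variables a3, a4, a6 are confined to {O, P, Q}, which locks those values in; drop them from a7.
Determined: a1=S, a2=V, a5=T. The other variables each still have more than one consistent value. That makes 3.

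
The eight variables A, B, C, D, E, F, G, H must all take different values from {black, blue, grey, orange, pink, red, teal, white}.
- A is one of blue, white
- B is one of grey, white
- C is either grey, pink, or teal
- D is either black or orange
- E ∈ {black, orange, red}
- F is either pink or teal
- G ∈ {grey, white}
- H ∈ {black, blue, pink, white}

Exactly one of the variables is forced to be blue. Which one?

A

The 8 variables together cover exactly {black, blue, grey, orange, pink, red, teal, white} — 8 values for 8 variables — and red appears only in E's list, so E = red.
The 7 still-open variables draw from only 7 values {black, blue, grey, orange, pink, teal, white}, so each is used; only D can be orange, hence D = orange.
Among the 6 still-open variables, black fits only H (and all 6 values in {black, blue, grey, pink, teal, white} must be used), so H = black.
The 5 still-open variables draw from only 5 values {blue, grey, pink, teal, white}, so each is used; only A can be blue, hence A = blue.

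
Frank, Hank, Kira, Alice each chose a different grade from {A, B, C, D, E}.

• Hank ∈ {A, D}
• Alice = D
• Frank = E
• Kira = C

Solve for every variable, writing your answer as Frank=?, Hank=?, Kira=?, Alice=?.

Frank=E, Hank=A, Kira=C, Alice=D

Frank's domain is down to {E}, so Frank = E.
That leaves Kira = C.
Alice's domain is down to {D}, so Alice = D. So Hank can't be D.
Hank must be A (only option left).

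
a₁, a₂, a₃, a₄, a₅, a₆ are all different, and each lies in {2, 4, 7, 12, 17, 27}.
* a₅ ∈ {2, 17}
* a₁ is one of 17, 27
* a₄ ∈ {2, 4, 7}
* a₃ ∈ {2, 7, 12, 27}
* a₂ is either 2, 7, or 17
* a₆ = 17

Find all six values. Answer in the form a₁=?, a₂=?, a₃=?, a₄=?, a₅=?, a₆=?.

a₆'s domain is down to {17}, so a₆ = 17. So a₁, a₂, a₅ can't be 17.
a₁ must be 27 (only option left). Strike 27 from a₃.
a₅ must be 2 (only option left). So a₂, a₃, a₄ can't be 2.
a₂'s domain is down to {7}, so a₂ = 7. Eliminate 7 elsewhere: a₃, a₄.
a₃ has just one choice, so a₃ = 12.
That leaves a₄ = 4.

a₁=27, a₂=7, a₃=12, a₄=4, a₅=2, a₆=17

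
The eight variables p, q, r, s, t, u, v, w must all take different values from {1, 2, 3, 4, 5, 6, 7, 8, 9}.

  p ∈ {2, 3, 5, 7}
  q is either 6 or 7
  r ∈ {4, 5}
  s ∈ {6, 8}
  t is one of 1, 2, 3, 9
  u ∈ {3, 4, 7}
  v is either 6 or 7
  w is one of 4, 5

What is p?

2

The 2 variables q and v are confined to {6, 7}, which locks those values in; drop them from p, s, u.
That leaves s = 8.
The 2 variables r and w are confined to {4, 5}, which locks those values in; drop them from p, u.
That leaves u = 3. Strike 3 from p, t.
So p = 2.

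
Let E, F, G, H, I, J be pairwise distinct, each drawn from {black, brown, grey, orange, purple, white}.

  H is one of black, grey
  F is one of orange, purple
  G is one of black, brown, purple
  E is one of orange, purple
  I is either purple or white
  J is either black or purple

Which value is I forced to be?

white

The 6 variables draw from only 6 values {black, brown, grey, orange, purple, white}, so each is used; only G can be brown, hence G = brown.
Among the 5 still-open variables, grey fits only H (and all 5 values in {black, grey, orange, purple, white} must be used), so H = grey.
The 4 still-open variables draw from only 4 values {black, orange, purple, white}, so each is used; only J can be black, hence J = black.
The 3 still-open variables together cover exactly {orange, purple, white} — 3 values for 3 variables — and white appears only in I's list, so I = white.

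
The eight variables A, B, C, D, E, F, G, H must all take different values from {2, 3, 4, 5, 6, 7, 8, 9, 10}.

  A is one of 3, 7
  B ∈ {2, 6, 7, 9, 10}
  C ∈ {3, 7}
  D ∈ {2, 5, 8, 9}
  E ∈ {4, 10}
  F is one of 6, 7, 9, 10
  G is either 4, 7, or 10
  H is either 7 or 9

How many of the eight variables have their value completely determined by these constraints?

3

The 2 variables A and C are confined to {3, 7}, which locks those values in; drop them from B, F, G, H.
H has just one choice, so H = 9. So B, D, F can't be 9.
The 2 variables E and G are confined to {4, 10}, which locks those values in; drop them from B, F.
F has just one choice, so F = 6. So B can't be 6.
That leaves B = 2. Eliminate 2 elsewhere: D.
Determined: B=2, F=6, H=9. The other variables each still have more than one consistent value. That makes 3.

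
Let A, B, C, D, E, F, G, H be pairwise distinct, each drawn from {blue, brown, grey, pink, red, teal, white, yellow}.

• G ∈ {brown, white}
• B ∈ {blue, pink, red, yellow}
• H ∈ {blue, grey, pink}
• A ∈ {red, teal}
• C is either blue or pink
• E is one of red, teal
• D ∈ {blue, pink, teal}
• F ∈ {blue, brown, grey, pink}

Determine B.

The 8 variables draw from only 8 values {blue, brown, grey, pink, red, teal, white, yellow}, so each is used; only G can be white, hence G = white.
The 7 still-open variables draw from only 7 values {blue, brown, grey, pink, red, teal, yellow}, so each is used; only F can be brown, hence F = brown.
The 6 still-open variables draw from only 6 values {blue, grey, pink, red, teal, yellow}, so each is used; only H can be grey, hence H = grey.
The 5 still-open variables together cover exactly {blue, pink, red, teal, yellow} — 5 values for 5 variables — and yellow appears only in B's list, so B = yellow.

yellow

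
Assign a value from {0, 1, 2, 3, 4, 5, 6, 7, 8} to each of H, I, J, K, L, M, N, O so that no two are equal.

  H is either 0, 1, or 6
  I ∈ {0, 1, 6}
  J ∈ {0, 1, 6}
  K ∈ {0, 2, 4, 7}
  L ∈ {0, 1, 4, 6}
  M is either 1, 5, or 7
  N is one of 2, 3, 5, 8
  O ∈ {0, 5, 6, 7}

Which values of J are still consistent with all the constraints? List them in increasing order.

The 3 variables H, I, J are confined to {0, 1, 6}, which locks those values in; drop them from K, L, M, O.
L has just one choice, so L = 4. Eliminate 4 elsewhere: K.
M and O share exactly the 2 values {5, 7}; by pigeonhole those values go to them, so strike 5, 7 from K, N.
K has just one choice, so K = 2. So N can't be 2.
No further eliminations apply; J can still be any of 0, 1, 6.

0, 1, 6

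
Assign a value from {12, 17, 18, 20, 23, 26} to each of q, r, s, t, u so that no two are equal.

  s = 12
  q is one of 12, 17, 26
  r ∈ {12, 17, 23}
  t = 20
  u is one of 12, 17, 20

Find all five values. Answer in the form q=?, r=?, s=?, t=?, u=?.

s's domain is down to {12}, so s = 12. Strike 12 from q, r, u.
That leaves t = 20. Eliminate 20 elsewhere: u.
u must be 17 (only option left). Remove 17 from q, r.
q has just one choice, so q = 26.
That leaves r = 23.

q=26, r=23, s=12, t=20, u=17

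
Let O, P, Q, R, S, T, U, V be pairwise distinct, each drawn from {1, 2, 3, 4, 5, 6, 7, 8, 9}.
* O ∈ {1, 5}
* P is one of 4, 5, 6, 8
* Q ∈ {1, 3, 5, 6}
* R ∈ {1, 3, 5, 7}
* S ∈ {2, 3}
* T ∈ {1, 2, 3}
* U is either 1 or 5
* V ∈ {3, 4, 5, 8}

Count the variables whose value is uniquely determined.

2

The 8 variables together cover exactly {1, 2, 3, 4, 5, 6, 7, 8} — 8 values for 8 variables — and 7 appears only in R's list, so R = 7.
The 2 variables O and U are confined to {1, 5}, which locks those values in; drop them from P, Q, T, V.
S and T between them cover only {2, 3} — a naked pair. Remove those values from Q, V.
Q's domain is down to {6}, so Q = 6. Remove 6 from P.
Determined: Q=6, R=7. The other variables each still have more than one consistent value. That makes 2.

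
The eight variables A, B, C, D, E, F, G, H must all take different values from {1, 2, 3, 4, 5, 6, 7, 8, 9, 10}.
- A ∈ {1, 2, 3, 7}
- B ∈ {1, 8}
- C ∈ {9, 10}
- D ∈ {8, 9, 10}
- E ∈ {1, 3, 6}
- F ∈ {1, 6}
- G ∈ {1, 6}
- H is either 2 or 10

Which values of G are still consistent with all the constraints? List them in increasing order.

Among the 8 variables, 7 fits only A (and all 8 values in {1, 2, 3, 6, 7, 8, 9, 10} must be used), so A = 7.
Among the 7 still-open variables, 2 fits only H (and all 7 values in {1, 2, 3, 6, 8, 9, 10} must be used), so H = 2.
Among the 6 still-open variables, 3 fits only E (and all 6 values in {1, 3, 6, 8, 9, 10} must be used), so E = 3.
F and G share exactly the 2 values {1, 6}; by pigeonhole those values go to them, so strike 1, 6 from B.
B has just one choice, so B = 8. Remove 8 from D.
No further eliminations apply; G can still be any of 1, 6.

1, 6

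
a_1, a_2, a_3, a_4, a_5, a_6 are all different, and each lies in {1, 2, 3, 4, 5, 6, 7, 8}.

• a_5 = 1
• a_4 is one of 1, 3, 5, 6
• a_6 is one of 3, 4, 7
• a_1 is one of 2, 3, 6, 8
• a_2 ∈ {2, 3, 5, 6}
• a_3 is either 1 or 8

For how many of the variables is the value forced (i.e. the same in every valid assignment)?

2

a_5's domain is down to {1}, so a_5 = 1. Strike 1 from a_3, a_4.
That leaves a_3 = 8. Remove 8 from a_1.
Determined: a_3=8, a_5=1. The other variables each still have more than one consistent value. That makes 2.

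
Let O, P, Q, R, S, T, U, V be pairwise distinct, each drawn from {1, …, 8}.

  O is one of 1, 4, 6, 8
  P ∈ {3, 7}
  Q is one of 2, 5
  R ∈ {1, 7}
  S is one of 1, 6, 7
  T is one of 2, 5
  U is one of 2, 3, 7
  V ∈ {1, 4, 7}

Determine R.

The 8 variables draw from only 8 values {1, 2, 3, 4, 5, 6, 7, 8}, so each is used; only O can be 8, hence O = 8.
The 7 still-open variables together cover exactly {1, 2, 3, 4, 5, 6, 7} — 7 values for 7 variables — and 4 appears only in V's list, so V = 4.
The 6 still-open variables draw from only 6 values {1, 2, 3, 5, 6, 7}, so each is used; only S can be 6, hence S = 6.
Among the 5 still-open variables, 1 fits only R (and all 5 values in {1, 2, 3, 5, 7} must be used), so R = 1.

1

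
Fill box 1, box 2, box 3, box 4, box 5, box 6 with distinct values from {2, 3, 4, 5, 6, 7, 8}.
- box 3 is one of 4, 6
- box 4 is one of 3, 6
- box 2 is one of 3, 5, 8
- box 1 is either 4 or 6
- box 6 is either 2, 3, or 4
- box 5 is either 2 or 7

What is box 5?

The 2 variables box 1 and box 3 are confined to {4, 6}, which locks those values in; drop them from box 4, box 6.
That leaves box 4 = 3. So box 2, box 6 can't be 3.
box 6's domain is down to {2}, so box 6 = 2. Remove 2 from box 5.
So box 5 = 7.

7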